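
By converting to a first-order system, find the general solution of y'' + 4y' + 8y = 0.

Let x_1 = y, x_2 = y'. Then x_1' = x_2 and x_2' = -8x_1 - 4x_2.
A = [[0,1],[-8,-4]]; det(A-λI) = λ^2 + 4λ + 8.
Eigenvalues λ = -2 ± 2i.

y(t) = c_1e^(-2t)cos(2t) + c_2e^(-2t)sin(2t)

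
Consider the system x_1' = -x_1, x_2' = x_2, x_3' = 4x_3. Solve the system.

x_1(t) = C_3e^(-t), x_2(t) = -C_1e^(t), x_3(t) = C_2e^(4t)

Coefficient matrix A = [[-1, 0, 0], [0, 1, 0], [0, 0, 4]].
det(A - λI) = 0 gives eigenvalues λ = 1, 4, -1.
For λ=1: eigenvector (0,-1,0).
For λ=4: eigenvector (0,0,1).
For λ=-1: eigenvector (1,0,0).
General solution: C_1e^(t)(0,-1,0) + C_2e^(4t)(0,0,1) + C_3e^(-t)(1,0,0).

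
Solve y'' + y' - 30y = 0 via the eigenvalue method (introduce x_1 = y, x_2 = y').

Let x_1 = y, x_2 = y'. Then x_1' = x_2 and x_2' = 30x_1 - x_2.
A = [[0,1],[30,-1]]; det(A-λI) = λ^2 + λ - 30.
Eigenvalues λ = -6, 5 with eigenvectors (1,-6), (1,5).

y(t) = c_1e^(-6t) + c_2e^(5t)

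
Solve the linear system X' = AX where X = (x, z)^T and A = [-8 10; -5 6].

Coefficient matrix A = [[-8, 10], [-5, 6]].
Characteristic polynomial det(A - λI) = λ^2 + 2λ + 2 = 0.
Eigenvalues λ = -1 ± i (complex conjugate pair).
For λ=-1+i: an eigenvector is (-1,-1) - i(-3,-2) = (-1 + 3i, -1 + 2i).
A real fundamental pair from Re and Im of e^((-1+i)t)v: X_1 = e^(-t)(cos(t)·(-1,-1) + sin(t)·(-3,-2)), X_2 = e^(-t)(sin(t)·(-1,-1) - cos(t)·(-3,-2)).
General solution: K_1X_1 + K_2X_2.

x(t) = -3K_1e^(-t)sin(t) - K_1e^(-t)cos(t) - K_2e^(-t)sin(t) + 3K_2e^(-t)cos(t), z(t) = -2K_1e^(-t)sin(t) - K_1e^(-t)cos(t) - K_2e^(-t)sin(t) + 2K_2e^(-t)cos(t)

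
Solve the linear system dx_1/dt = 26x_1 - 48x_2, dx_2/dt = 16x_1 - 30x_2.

Coefficient matrix A = [[26, -48], [16, -30]].
Characteristic polynomial det(A - λI) = λ^2 + 4λ - 12 = 0.
Eigenvalues λ = -6, 2.
For λ=-6: (A-λI) row 1 is [32, -48], so an eigenvector is (-3, -2).
For λ=2: (A-λI) row 1 is [24, -48], so an eigenvector is (-2, -1).
General solution: K_1e^(-6t)(-3,-2) + K_2e^(2t)(-2,-1).

x_1(t) = -3K_1e^(-6t) - 2K_2e^(2t), x_2(t) = -2K_1e^(-6t) - K_2e^(2t)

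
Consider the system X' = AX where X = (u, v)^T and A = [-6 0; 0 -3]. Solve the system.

u(t) = c_2e^(-6t), v(t) = -c_1e^(-3t)

Coefficient matrix A = [[-6, 0], [0, -3]].
Characteristic polynomial det(A - λI) = λ^2 + 9λ + 18 = 0.
Eigenvalues λ = -3, -6.
For λ=-3: (A-λI) row 1 is [-3, 0], so an eigenvector is (0, -1).
For λ=-6: (A-λI) row 2 is [0, 3], so an eigenvector is (1, 0).
General solution: c_1e^(-3t)(0,-1) + c_2e^(-6t)(1,0).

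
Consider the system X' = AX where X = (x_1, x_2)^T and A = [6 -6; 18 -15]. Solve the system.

Coefficient matrix A = [[6, -6], [18, -15]].
Characteristic polynomial det(A - λI) = λ^2 + 9λ + 18 = 0.
Eigenvalues λ = -3, -6.
For λ=-3: (A-λI) row 1 is [9, -6], so an eigenvector is (2, 3).
For λ=-6: (A-λI) row 1 is [12, -6], so an eigenvector is (-1, -2).
General solution: c_1e^(-3t)(2,3) + c_2e^(-6t)(-1,-2).

x_1(t) = 2c_1e^(-3t) - c_2e^(-6t), x_2(t) = 3c_1e^(-3t) - 2c_2e^(-6t)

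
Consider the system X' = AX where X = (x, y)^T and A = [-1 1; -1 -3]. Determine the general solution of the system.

Coefficient matrix A = [[-1, 1], [-1, -3]].
Characteristic polynomial det(A - λI) = λ^2 + 4λ + 4 = 0.
Single eigenvalue λ = -2 with algebraic multiplicity 2.
Eigenvector v = (1,-1); generalized eigenvector w with (A-λI)w=v is (3,-2).
General solution: e^(-2t)[C_1·v + C_2·(t·v + w)].

x(t) = C_1e^(-2t) + C_2te^(-2t) + 3C_2e^(-2t), y(t) = -C_1e^(-2t) - C_2te^(-2t) - 2C_2e^(-2t)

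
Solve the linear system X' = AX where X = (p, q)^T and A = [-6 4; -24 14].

Coefficient matrix A = [[-6, 4], [-24, 14]].
Characteristic polynomial det(A - λI) = λ^2 - 8λ + 12 = 0.
Eigenvalues λ = 2, 6.
For λ=2: (A-λI) row 1 is [-8, 4], so an eigenvector is (-1, -2).
For λ=6: (A-λI) row 1 is [-12, 4], so an eigenvector is (-1, -3).
General solution: c_1e^(2t)(-1,-2) + c_2e^(6t)(-1,-3).

p(t) = -c_1e^(2t) - c_2e^(6t), q(t) = -2c_1e^(2t) - 3c_2e^(6t)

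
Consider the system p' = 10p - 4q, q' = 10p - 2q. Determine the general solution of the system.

Coefficient matrix A = [[10, -4], [10, -2]].
Characteristic polynomial det(A - λI) = λ^2 - 8λ + 20 = 0.
Eigenvalues λ = 4 ± 2i (complex conjugate pair).
For λ=4+2i: an eigenvector is (-1,-1) - i(-1,-2) = (-1 + i, -1 + 2i).
A real fundamental pair from Re and Im of e^((4+2i)t)v: X_1 = e^(4t)(cos(2t)·(-1,-1) + sin(2t)·(-1,-2)), X_2 = e^(4t)(sin(2t)·(-1,-1) - cos(2t)·(-1,-2)).
General solution: c_1X_1 + c_2X_2.

p(t) = -c_1e^(4t)sin(2t) - c_1e^(4t)cos(2t) - c_2e^(4t)sin(2t) + c_2e^(4t)cos(2t), q(t) = -2c_1e^(4t)sin(2t) - c_1e^(4t)cos(2t) - c_2e^(4t)sin(2t) + 2c_2e^(4t)cos(2t)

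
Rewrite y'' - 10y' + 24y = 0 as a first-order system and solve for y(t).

Let x_1 = y, x_2 = y'. Then x_1' = x_2 and x_2' = -24x_1 + 10x_2.
A = [[0,1],[-24,10]]; det(A-λI) = λ^2 - 10λ + 24.
Eigenvalues λ = 4, 6 with eigenvectors (1,4), (1,6).

y(t) = c_1e^(4t) + c_2e^(6t)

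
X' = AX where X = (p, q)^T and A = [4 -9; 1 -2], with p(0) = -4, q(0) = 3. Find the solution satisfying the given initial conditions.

Coefficient matrix A = [[4, -9], [1, -2]].
Characteristic polynomial det(A - λI) = λ^2 - 2λ + 1 = 0.
Single eigenvalue λ = 1 with algebraic multiplicity 2.
Eigenvector v = (3,1); generalized eigenvector w with (A-λI)w=v is (1,0).
General solution: e^(t)[c_1·v + c_2·(t·v + w)].
Applying p(0)=-4, q(0)=3 gives c_1=3, c_2=-13.

p(t) = -39te^(t) - 4e^(t), q(t) = -13te^(t) + 3e^(t)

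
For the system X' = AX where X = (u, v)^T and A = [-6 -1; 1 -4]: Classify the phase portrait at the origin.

A = [[-6,-1],[1,-4]]; det(A-λI) = λ^2 + 10λ + 25.
repeated λ = -5 with a single eigenvector.

stable improper node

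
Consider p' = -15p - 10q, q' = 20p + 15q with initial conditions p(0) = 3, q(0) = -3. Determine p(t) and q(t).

Coefficient matrix A = [[-15, -10], [20, 15]].
Characteristic polynomial det(A - λI) = λ^2 - 25 = 0.
Eigenvalues λ = -5, 5.
For λ=-5: (A-λI) row 1 is [-10, -10], so an eigenvector is (-1, 1).
For λ=5: (A-λI) row 1 is [-20, -10], so an eigenvector is (1, -2).
General solution: C_1e^(-5t)(-1,1) + C_2e^(5t)(1,-2).
Applying p(0)=3, q(0)=-3 gives C_1=-3, C_2=0.

p(t) = 3e^(-5t), q(t) = -3e^(-5t)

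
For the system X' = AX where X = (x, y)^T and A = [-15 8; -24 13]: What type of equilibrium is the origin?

A = [[-15,8],[-24,13]]; det(A-λI) = λ^2 + 2λ - 3.
λ = 1, -3: opposite signs.

saddle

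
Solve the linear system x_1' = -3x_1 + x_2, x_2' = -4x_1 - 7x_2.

x_1(t) = -K_1e^(-5t) - K_2te^(-5t) + K_2e^(-5t), x_2(t) = 2K_1e^(-5t) + 2K_2te^(-5t) - 3K_2e^(-5t)

Coefficient matrix A = [[-3, 1], [-4, -7]].
Characteristic polynomial det(A - λI) = λ^2 + 10λ + 25 = 0.
Single eigenvalue λ = -5 with algebraic multiplicity 2.
Eigenvector v = (-1,2); generalized eigenvector w with (A-λI)w=v is (1,-3).
General solution: e^(-5t)[K_1·v + K_2·(t·v + w)].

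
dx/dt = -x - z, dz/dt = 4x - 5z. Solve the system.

x(t) = K_1e^(-3t) + K_2te^(-3t) + 2K_2e^(-3t), z(t) = 2K_1e^(-3t) + 2K_2te^(-3t) + 3K_2e^(-3t)

Coefficient matrix A = [[-1, -1], [4, -5]].
Characteristic polynomial det(A - λI) = λ^2 + 6λ + 9 = 0.
Single eigenvalue λ = -3 with algebraic multiplicity 2.
Eigenvector v = (1,2); generalized eigenvector w with (A-λI)w=v is (2,3).
General solution: e^(-3t)[K_1·v + K_2·(t·v + w)].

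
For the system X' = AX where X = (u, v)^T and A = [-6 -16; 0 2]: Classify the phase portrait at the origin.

A = [[-6,-16],[0,2]]; det(A-λI) = λ^2 + 4λ - 12.
λ = -6, 2: opposite signs.

saddle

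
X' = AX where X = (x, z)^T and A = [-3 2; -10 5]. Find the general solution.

Coefficient matrix A = [[-3, 2], [-10, 5]].
Characteristic polynomial det(A - λI) = λ^2 - 2λ + 5 = 0.
Eigenvalues λ = 1 ± 2i (complex conjugate pair).
For λ=1+2i: an eigenvector is (0,1) - i(1,2) = (0 - i, 1 - 2i).
A real fundamental pair from Re and Im of e^((1+2i)t)v: X_1 = e^(t)(cos(2t)·(0,1) + sin(2t)·(1,2)), X_2 = e^(t)(sin(2t)·(0,1) - cos(2t)·(1,2)).
General solution: K_1X_1 + K_2X_2.

x(t) = K_1e^(t)sin(2t) - K_2e^(t)cos(2t), z(t) = 2K_1e^(t)sin(2t) + K_1e^(t)cos(2t) + K_2e^(t)sin(2t) - 2K_2e^(t)cos(2t)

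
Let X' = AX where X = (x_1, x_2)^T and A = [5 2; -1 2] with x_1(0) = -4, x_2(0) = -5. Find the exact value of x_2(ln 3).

A = [[5,2],[-1,2]]; eigenvalues λ = 3, 4.
Eigenvectors: (-1,1) for λ=3, (-2,1) for λ=4.
From the initial condition, c_1 = -14, c_2 = 9.
x_2(ln 3) = (-14)(3^3)(1) + (9)(3^4)(1) = 351.

351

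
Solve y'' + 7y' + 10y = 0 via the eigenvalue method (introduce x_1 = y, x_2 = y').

Let x_1 = y, x_2 = y'. Then x_1' = x_2 and x_2' = -10x_1 - 7x_2.
A = [[0,1],[-10,-7]]; det(A-λI) = λ^2 + 7λ + 10.
Eigenvalues λ = -5, -2 with eigenvectors (1,-5), (1,-2).

y(t) = C_1e^(-5t) + C_2e^(-2t)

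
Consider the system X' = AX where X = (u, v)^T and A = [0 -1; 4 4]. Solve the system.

u(t) = K_1e^(2t) + K_2te^(2t) - 2K_2e^(2t), v(t) = -2K_1e^(2t) - 2K_2te^(2t) + 3K_2e^(2t)

Coefficient matrix A = [[0, -1], [4, 4]].
Characteristic polynomial det(A - λI) = λ^2 - 4λ + 4 = 0.
Single eigenvalue λ = 2 with algebraic multiplicity 2.
Eigenvector v = (1,-2); generalized eigenvector w with (A-λI)w=v is (-2,3).
General solution: e^(2t)[K_1·v + K_2·(t·v + w)].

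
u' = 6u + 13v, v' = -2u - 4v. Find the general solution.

Coefficient matrix A = [[6, 13], [-2, -4]].
Characteristic polynomial det(A - λI) = λ^2 - 2λ + 2 = 0.
Eigenvalues λ = 1 ± i (complex conjugate pair).
For λ=1+i: an eigenvector is (-2,1) - i(3,-1) = (-2 - 3i, 1 + i).
A real fundamental pair from Re and Im of e^((1+i)t)v: X_1 = e^(t)(cos(t)·(-2,1) + sin(t)·(3,-1)), X_2 = e^(t)(sin(t)·(-2,1) - cos(t)·(3,-1)).
General solution: C_1X_1 + C_2X_2.

u(t) = 3C_1e^(t)sin(t) - 2C_1e^(t)cos(t) - 2C_2e^(t)sin(t) - 3C_2e^(t)cos(t), v(t) = -C_1e^(t)sin(t) + C_1e^(t)cos(t) + C_2e^(t)sin(t) + C_2e^(t)cos(t)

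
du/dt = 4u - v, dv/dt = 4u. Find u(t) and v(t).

u(t) = K_1e^(2t) + K_2te^(2t) + K_2e^(2t), v(t) = 2K_1e^(2t) + 2K_2te^(2t) + K_2e^(2t)

Coefficient matrix A = [[4, -1], [4, 0]].
Characteristic polynomial det(A - λI) = λ^2 - 4λ + 4 = 0.
Single eigenvalue λ = 2 with algebraic multiplicity 2.
Eigenvector v = (1,2); generalized eigenvector w with (A-λI)w=v is (1,1).
General solution: e^(2t)[K_1·v + K_2·(t·v + w)].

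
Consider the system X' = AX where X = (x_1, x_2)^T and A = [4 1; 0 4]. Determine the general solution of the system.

x_1(t) = -K_1e^(4t) - K_2te^(4t) + 2K_2e^(4t), x_2(t) = -K_2e^(4t)

Coefficient matrix A = [[4, 1], [0, 4]].
Characteristic polynomial det(A - λI) = λ^2 - 8λ + 16 = 0.
Single eigenvalue λ = 4 with algebraic multiplicity 2.
Eigenvector v = (-1,0); generalized eigenvector w with (A-λI)w=v is (2,-1).
General solution: e^(4t)[K_1·v + K_2·(t·v + w)].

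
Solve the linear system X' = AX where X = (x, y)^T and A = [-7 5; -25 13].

Coefficient matrix A = [[-7, 5], [-25, 13]].
Characteristic polynomial det(A - λI) = λ^2 - 6λ + 34 = 0.
Eigenvalues λ = 3 ± 5i (complex conjugate pair).
For λ=3+5i: an eigenvector is (-1,-2) - i(0,1) = (-1, -2 - i).
A real fundamental pair from Re and Im of e^((3+5i)t)v: X_1 = e^(3t)(cos(5t)·(-1,-2) + sin(5t)·(0,1)), X_2 = e^(3t)(sin(5t)·(-1,-2) - cos(5t)·(0,1)).
General solution: c_1X_1 + c_2X_2.

x(t) = -c_1e^(3t)cos(5t) - c_2e^(3t)sin(5t), y(t) = c_1e^(3t)sin(5t) - 2c_1e^(3t)cos(5t) - 2c_2e^(3t)sin(5t) - c_2e^(3t)cos(5t)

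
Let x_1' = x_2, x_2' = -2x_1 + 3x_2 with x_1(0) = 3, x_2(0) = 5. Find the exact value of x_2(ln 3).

39

A = [[0,1],[-2,3]]; eigenvalues λ = 1, 2.
Eigenvectors: (-1,-1) for λ=1, (-1,-2) for λ=2.
From the initial condition, c_1 = -1, c_2 = -2.
x_2(ln 3) = (-1)(3^1)(-1) + (-2)(3^2)(-2) = 39.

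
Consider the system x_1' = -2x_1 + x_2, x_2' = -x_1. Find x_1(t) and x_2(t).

Coefficient matrix A = [[-2, 1], [-1, 0]].
Characteristic polynomial det(A - λI) = λ^2 + 2λ + 1 = 0.
Single eigenvalue λ = -1 with algebraic multiplicity 2.
Eigenvector v = (1,1); generalized eigenvector w with (A-λI)w=v is (2,3).
General solution: e^(-t)[c_1·v + c_2·(t·v + w)].

x_1(t) = c_1e^(-t) + c_2te^(-t) + 2c_2e^(-t), x_2(t) = c_1e^(-t) + c_2te^(-t) + 3c_2e^(-t)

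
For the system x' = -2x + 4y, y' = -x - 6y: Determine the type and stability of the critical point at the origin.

stable improper node

A = [[-2,4],[-1,-6]]; det(A-λI) = λ^2 + 8λ + 16.
repeated λ = -4 with a single eigenvector.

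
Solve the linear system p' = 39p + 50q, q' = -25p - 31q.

p(t) = C_1e^(4t)sin(5t) + 3C_1e^(4t)cos(5t) + 3C_2e^(4t)sin(5t) - C_2e^(4t)cos(5t), q(t) = -C_1e^(4t)sin(5t) - 2C_1e^(4t)cos(5t) - 2C_2e^(4t)sin(5t) + C_2e^(4t)cos(5t)

Coefficient matrix A = [[39, 50], [-25, -31]].
Characteristic polynomial det(A - λI) = λ^2 - 8λ + 41 = 0.
Eigenvalues λ = 4 ± 5i (complex conjugate pair).
For λ=4+5i: an eigenvector is (3,-2) - i(1,-1) = (3 - i, -2 + i).
A real fundamental pair from Re and Im of e^((4+5i)t)v: X_1 = e^(4t)(cos(5t)·(3,-2) + sin(5t)·(1,-1)), X_2 = e^(4t)(sin(5t)·(3,-2) - cos(5t)·(1,-1)).
General solution: C_1X_1 + C_2X_2.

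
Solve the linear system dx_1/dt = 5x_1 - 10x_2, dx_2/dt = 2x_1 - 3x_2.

Coefficient matrix A = [[5, -10], [2, -3]].
Characteristic polynomial det(A - λI) = λ^2 - 2λ + 5 = 0.
Eigenvalues λ = 1 ± 2i (complex conjugate pair).
For λ=1+2i: an eigenvector is (-1,0) - i(-2,-1) = (-1 + 2i, 0 + i).
A real fundamental pair from Re and Im of e^((1+2i)t)v: X_1 = e^(t)(cos(2t)·(-1,0) + sin(2t)·(-2,-1)), X_2 = e^(t)(sin(2t)·(-1,0) - cos(2t)·(-2,-1)).
General solution: c_1X_1 + c_2X_2.

x_1(t) = -2c_1e^(t)sin(2t) - c_1e^(t)cos(2t) - c_2e^(t)sin(2t) + 2c_2e^(t)cos(2t), x_2(t) = -c_1e^(t)sin(2t) + c_2e^(t)cos(2t)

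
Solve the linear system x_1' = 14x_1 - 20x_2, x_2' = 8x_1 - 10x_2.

x_1(t) = c_1e^(2t)sin(4t) + 2c_1e^(2t)cos(4t) + 2c_2e^(2t)sin(4t) - c_2e^(2t)cos(4t), x_2(t) = c_1e^(2t)sin(4t) + c_1e^(2t)cos(4t) + c_2e^(2t)sin(4t) - c_2e^(2t)cos(4t)

Coefficient matrix A = [[14, -20], [8, -10]].
Characteristic polynomial det(A - λI) = λ^2 - 4λ + 20 = 0.
Eigenvalues λ = 2 ± 4i (complex conjugate pair).
For λ=2+4i: an eigenvector is (2,1) - i(1,1) = (2 - i, 1 - i).
A real fundamental pair from Re and Im of e^((2+4i)t)v: X_1 = e^(2t)(cos(4t)·(2,1) + sin(4t)·(1,1)), X_2 = e^(2t)(sin(4t)·(2,1) - cos(4t)·(1,1)).
General solution: c_1X_1 + c_2X_2.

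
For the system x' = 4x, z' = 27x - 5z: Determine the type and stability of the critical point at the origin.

A = [[4,0],[27,-5]]; det(A-λI) = λ^2 + λ - 20.
λ = -5, 4: opposite signs.

saddle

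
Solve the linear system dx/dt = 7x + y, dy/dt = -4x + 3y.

x(t) = -C_1e^(5t) - C_2te^(5t) + C_2e^(5t), y(t) = 2C_1e^(5t) + 2C_2te^(5t) - 3C_2e^(5t)

Coefficient matrix A = [[7, 1], [-4, 3]].
Characteristic polynomial det(A - λI) = λ^2 - 10λ + 25 = 0.
Single eigenvalue λ = 5 with algebraic multiplicity 2.
Eigenvector v = (-1,2); generalized eigenvector w with (A-λI)w=v is (1,-3).
General solution: e^(5t)[C_1·v + C_2·(t·v + w)].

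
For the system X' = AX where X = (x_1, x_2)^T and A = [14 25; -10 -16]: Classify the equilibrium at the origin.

A = [[14,25],[-10,-16]]; det(A-λI) = λ^2 + 2λ + 26.
λ = -1 ± 5i: negative real part.

stable spiral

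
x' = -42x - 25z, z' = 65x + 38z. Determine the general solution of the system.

x(t) = -2C_1e^(-2t)sin(5t) - C_1e^(-2t)cos(5t) - C_2e^(-2t)sin(5t) + 2C_2e^(-2t)cos(5t), z(t) = 3C_1e^(-2t)sin(5t) + 2C_1e^(-2t)cos(5t) + 2C_2e^(-2t)sin(5t) - 3C_2e^(-2t)cos(5t)

Coefficient matrix A = [[-42, -25], [65, 38]].
Characteristic polynomial det(A - λI) = λ^2 + 4λ + 29 = 0.
Eigenvalues λ = -2 ± 5i (complex conjugate pair).
For λ=-2+5i: an eigenvector is (-1,2) - i(-2,3) = (-1 + 2i, 2 - 3i).
A real fundamental pair from Re and Im of e^((-2+5i)t)v: X_1 = e^(-2t)(cos(5t)·(-1,2) + sin(5t)·(-2,3)), X_2 = e^(-2t)(sin(5t)·(-1,2) - cos(5t)·(-2,3)).
General solution: C_1X_1 + C_2X_2.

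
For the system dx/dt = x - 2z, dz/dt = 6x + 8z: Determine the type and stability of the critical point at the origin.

A = [[1,-2],[6,8]]; det(A-λI) = λ^2 - 9λ + 20.
λ = 4, 5: both positive.

unstable node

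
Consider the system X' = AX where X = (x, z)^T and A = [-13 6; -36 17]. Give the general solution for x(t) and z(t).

Coefficient matrix A = [[-13, 6], [-36, 17]].
Characteristic polynomial det(A - λI) = λ^2 - 4λ - 5 = 0.
Eigenvalues λ = 5, -1.
For λ=5: (A-λI) row 1 is [-18, 6], so an eigenvector is (-1, -3).
For λ=-1: (A-λI) row 1 is [-12, 6], so an eigenvector is (-1, -2).
General solution: c_1e^(5t)(-1,-3) + c_2e^(-t)(-1,-2).

x(t) = -c_1e^(5t) - c_2e^(-t), z(t) = -3c_1e^(5t) - 2c_2e^(-t)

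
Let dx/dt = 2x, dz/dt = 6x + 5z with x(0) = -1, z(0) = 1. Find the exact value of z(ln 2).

A = [[2,0],[6,5]]; eigenvalues λ = 2, 5.
Eigenvectors: (-1,2) for λ=2, (0,-1) for λ=5.
From the initial condition, c_1 = 1, c_2 = 1.
z(ln 2) = (1)(2^2)(2) + (1)(2^5)(-1) = -24.

-24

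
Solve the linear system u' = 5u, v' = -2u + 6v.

u(t) = c_2e^(5t), v(t) = -c_1e^(6t) + 2c_2e^(5t)

Coefficient matrix A = [[5, 0], [-2, 6]].
Characteristic polynomial det(A - λI) = λ^2 - 11λ + 30 = 0.
Eigenvalues λ = 6, 5.
For λ=6: (A-λI) row 1 is [-1, 0], so an eigenvector is (0, -1).
For λ=5: (A-λI) row 2 is [-2, 1], so an eigenvector is (1, 2).
General solution: c_1e^(6t)(0,-1) + c_2e^(5t)(1,2).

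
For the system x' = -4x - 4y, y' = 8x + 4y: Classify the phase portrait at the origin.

A = [[-4,-4],[8,4]]; det(A-λI) = λ^2 + 16.
λ = 0 ± 4i: zero real part.

center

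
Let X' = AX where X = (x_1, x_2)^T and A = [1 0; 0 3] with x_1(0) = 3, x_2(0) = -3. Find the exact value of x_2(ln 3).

A = [[1,0],[0,3]]; eigenvalues λ = 3, 1.
Eigenvectors: (0,-1) for λ=3, (1,0) for λ=1.
From the initial condition, c_1 = 3, c_2 = 3.
x_2(ln 3) = (3)(3^3)(-1) + (3)(3^1)(0) = -81.

-81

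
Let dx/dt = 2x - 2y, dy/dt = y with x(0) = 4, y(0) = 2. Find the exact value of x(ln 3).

A = [[2,-2],[0,1]]; eigenvalues λ = 1, 2.
Eigenvectors: (-2,-1) for λ=1, (-1,0) for λ=2.
From the initial condition, c_1 = -2, c_2 = 0.
x(ln 3) = (-2)(3^1)(-2) + (0)(3^2)(-1) = 12.

12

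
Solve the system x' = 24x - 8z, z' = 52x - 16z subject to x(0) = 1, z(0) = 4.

Coefficient matrix A = [[24, -8], [52, -16]].
Characteristic polynomial det(A - λI) = λ^2 - 8λ + 32 = 0.
Eigenvalues λ = 4 ± 4i (complex conjugate pair).
For λ=4+4i: an eigenvector is (-1,-2) - i(-1,-3) = (-1 + i, -2 + 3i).
A real fundamental pair from Re and Im of e^((4+4i)t)v: X_1 = e^(4t)(cos(4t)·(-1,-2) + sin(4t)·(-1,-3)), X_2 = e^(4t)(sin(4t)·(-1,-2) - cos(4t)·(-1,-3)).
General solution: c_1X_1 + c_2X_2.
Applying x(0)=1, z(0)=4 gives c_1=1, c_2=2.

x(t) = -3e^(4t)sin(4t) + e^(4t)cos(4t), z(t) = -7e^(4t)sin(4t) + 4e^(4t)cos(4t)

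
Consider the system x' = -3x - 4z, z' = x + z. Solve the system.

Coefficient matrix A = [[-3, -4], [1, 1]].
Characteristic polynomial det(A - λI) = λ^2 + 2λ + 1 = 0.
Single eigenvalue λ = -1 with algebraic multiplicity 2.
Eigenvector v = (2,-1); generalized eigenvector w with (A-λI)w=v is (-1,0).
General solution: e^(-t)[C_1·v + C_2·(t·v + w)].

x(t) = 2C_1e^(-t) + 2C_2te^(-t) - C_2e^(-t), z(t) = -C_1e^(-t) - C_2te^(-t)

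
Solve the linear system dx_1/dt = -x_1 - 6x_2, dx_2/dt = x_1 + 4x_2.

x_1(t) = -3c_1e^(t) - 2c_2e^(2t), x_2(t) = c_1e^(t) + c_2e^(2t)

Coefficient matrix A = [[-1, -6], [1, 4]].
Characteristic polynomial det(A - λI) = λ^2 - 3λ + 2 = 0.
Eigenvalues λ = 1, 2.
For λ=1: (A-λI) row 1 is [-2, -6], so an eigenvector is (-3, 1).
For λ=2: (A-λI) row 1 is [-3, -6], so an eigenvector is (-2, 1).
General solution: c_1e^(t)(-3,1) + c_2e^(2t)(-2,1).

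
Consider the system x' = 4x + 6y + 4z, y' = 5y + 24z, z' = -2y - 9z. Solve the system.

Coefficient matrix A = [[4, 6, 4], [0, 5, 24], [0, -2, -9]].
det(A - λI) = 0 gives eigenvalues λ = 4, -1, -3.
For λ=4: eigenvector (1,0,0).
For λ=-1: eigenvector (-4,4,-1).
For λ=-3: eigenvector (2,-3,1).
General solution: K_1e^(4t)(1,0,0) + K_2e^(-t)(-4,4,-1) + K_3e^(-3t)(2,-3,1).

x(t) = K_1e^(4t) - 4K_2e^(-t) + 2K_3e^(-3t), y(t) = 4K_2e^(-t) - 3K_3e^(-3t), z(t) = -K_2e^(-t) + K_3e^(-3t)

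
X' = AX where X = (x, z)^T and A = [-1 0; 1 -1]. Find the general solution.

Coefficient matrix A = [[-1, 0], [1, -1]].
Characteristic polynomial det(A - λI) = λ^2 + 2λ + 1 = 0.
Single eigenvalue λ = -1 with algebraic multiplicity 2.
Eigenvector v = (0,-1); generalized eigenvector w with (A-λI)w=v is (-1,-3).
General solution: e^(-t)[c_1·v + c_2·(t·v + w)].

x(t) = -c_2e^(-t), z(t) = -c_1e^(-t) - c_2te^(-t) - 3c_2e^(-t)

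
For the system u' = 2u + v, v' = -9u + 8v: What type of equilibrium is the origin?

unstable improper node

A = [[2,1],[-9,8]]; det(A-λI) = λ^2 - 10λ + 25.
repeated λ = 5 with a single eigenvector.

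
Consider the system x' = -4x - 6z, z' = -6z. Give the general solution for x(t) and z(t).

Coefficient matrix A = [[-4, -6], [0, -6]].
Characteristic polynomial det(A - λI) = λ^2 + 10λ + 24 = 0.
Eigenvalues λ = -4, -6.
For λ=-4: (A-λI) row 1 is [0, -6], so an eigenvector is (-1, 0).
For λ=-6: (A-λI) row 1 is [2, -6], so an eigenvector is (3, 1).
General solution: C_1e^(-4t)(-1,0) + C_2e^(-6t)(3,1).

x(t) = -C_1e^(-4t) + 3C_2e^(-6t), z(t) = C_2e^(-6t)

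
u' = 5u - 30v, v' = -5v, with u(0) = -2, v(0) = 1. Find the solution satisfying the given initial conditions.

u(t) = -5e^(5t) + 3e^(-5t), v(t) = e^(-5t)

Coefficient matrix A = [[5, -30], [0, -5]].
Characteristic polynomial det(A - λI) = λ^2 - 25 = 0.
Eigenvalues λ = -5, 5.
For λ=-5: (A-λI) row 1 is [10, -30], so an eigenvector is (3, 1).
For λ=5: (A-λI) row 1 is [0, -30], so an eigenvector is (1, 0).
General solution: K_1e^(-5t)(3,1) + K_2e^(5t)(1,0).
Applying u(0)=-2, v(0)=1 gives K_1=1, K_2=-5.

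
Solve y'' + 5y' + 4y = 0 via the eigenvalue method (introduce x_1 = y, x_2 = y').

Let x_1 = y, x_2 = y'. Then x_1' = x_2 and x_2' = -4x_1 - 5x_2.
A = [[0,1],[-4,-5]]; det(A-λI) = λ^2 + 5λ + 4.
Eigenvalues λ = -4, -1 with eigenvectors (1,-4), (1,-1).

y(t) = C_1e^(-4t) + C_2e^(-t)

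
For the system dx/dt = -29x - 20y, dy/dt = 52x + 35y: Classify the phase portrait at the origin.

A = [[-29,-20],[52,35]]; det(A-λI) = λ^2 - 6λ + 25.
λ = 3 ± 4i: positive real part.

unstable spiral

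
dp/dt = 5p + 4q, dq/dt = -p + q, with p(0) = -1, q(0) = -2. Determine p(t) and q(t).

p(t) = -10te^(3t) - e^(3t), q(t) = 5te^(3t) - 2e^(3t)

Coefficient matrix A = [[5, 4], [-1, 1]].
Characteristic polynomial det(A - λI) = λ^2 - 6λ + 9 = 0.
Single eigenvalue λ = 3 with algebraic multiplicity 2.
Eigenvector v = (2,-1); generalized eigenvector w with (A-λI)w=v is (-3,2).
General solution: e^(3t)[C_1·v + C_2·(t·v + w)].
Applying p(0)=-1, q(0)=-2 gives C_1=-8, C_2=-5.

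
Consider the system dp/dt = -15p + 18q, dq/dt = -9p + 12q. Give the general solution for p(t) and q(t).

Coefficient matrix A = [[-15, 18], [-9, 12]].
Characteristic polynomial det(A - λI) = λ^2 + 3λ - 18 = 0.
Eigenvalues λ = -6, 3.
For λ=-6: (A-λI) row 1 is [-9, 18], so an eigenvector is (-2, -1).
For λ=3: (A-λI) row 1 is [-18, 18], so an eigenvector is (-1, -1).
General solution: c_1e^(-6t)(-2,-1) + c_2e^(3t)(-1,-1).

p(t) = -2c_1e^(-6t) - c_2e^(3t), q(t) = -c_1e^(-6t) - c_2e^(3t)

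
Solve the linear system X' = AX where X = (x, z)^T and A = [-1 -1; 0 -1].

x(t) = -C_1e^(-t) - C_2te^(-t) - C_2e^(-t), z(t) = C_2e^(-t)

Coefficient matrix A = [[-1, -1], [0, -1]].
Characteristic polynomial det(A - λI) = λ^2 + 2λ + 1 = 0.
Single eigenvalue λ = -1 with algebraic multiplicity 2.
Eigenvector v = (-1,0); generalized eigenvector w with (A-λI)w=v is (-1,1).
General solution: e^(-t)[C_1·v + C_2·(t·v + w)].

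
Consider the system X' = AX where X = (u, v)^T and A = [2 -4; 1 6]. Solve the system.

Coefficient matrix A = [[2, -4], [1, 6]].
Characteristic polynomial det(A - λI) = λ^2 - 8λ + 16 = 0.
Single eigenvalue λ = 4 with algebraic multiplicity 2.
Eigenvector v = (2,-1); generalized eigenvector w with (A-λI)w=v is (-1,0).
General solution: e^(4t)[C_1·v + C_2·(t·v + w)].

u(t) = 2C_1e^(4t) + 2C_2te^(4t) - C_2e^(4t), v(t) = -C_1e^(4t) - C_2te^(4t)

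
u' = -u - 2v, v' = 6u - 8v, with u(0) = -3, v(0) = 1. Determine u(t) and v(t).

Coefficient matrix A = [[-1, -2], [6, -8]].
Characteristic polynomial det(A - λI) = λ^2 + 9λ + 20 = 0.
Eigenvalues λ = -4, -5.
For λ=-4: (A-λI) row 1 is [3, -2], so an eigenvector is (2, 3).
For λ=-5: (A-λI) row 1 is [4, -2], so an eigenvector is (-1, -2).
General solution: c_1e^(-4t)(2,3) + c_2e^(-5t)(-1,-2).
Applying u(0)=-3, v(0)=1 gives c_1=-7, c_2=-11.

u(t) = -14e^(-4t) + 11e^(-5t), v(t) = -21e^(-4t) + 22e^(-5t)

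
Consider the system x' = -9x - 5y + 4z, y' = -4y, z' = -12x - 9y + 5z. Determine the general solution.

x(t) = -2K_1e^(-3t) + 3K_2e^(-4t) + K_3e^(-t), y(t) = K_2e^(-4t), z(t) = -3K_1e^(-3t) + 5K_2e^(-4t) + 2K_3e^(-t)

Coefficient matrix A = [[-9, -5, 4], [0, -4, 0], [-12, -9, 5]].
det(A - λI) = 0 gives eigenvalues λ = -3, -4, -1.
For λ=-3: eigenvector (-2,0,-3).
For λ=-4: eigenvector (3,1,5).
For λ=-1: eigenvector (1,0,2).
General solution: K_1e^(-3t)(-2,0,-3) + K_2e^(-4t)(3,1,5) + K_3e^(-t)(1,0,2).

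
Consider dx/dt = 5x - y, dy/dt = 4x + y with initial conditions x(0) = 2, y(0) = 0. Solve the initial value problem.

x(t) = 4te^(3t) + 2e^(3t), y(t) = 8te^(3t)

Coefficient matrix A = [[5, -1], [4, 1]].
Characteristic polynomial det(A - λI) = λ^2 - 6λ + 9 = 0.
Single eigenvalue λ = 3 with algebraic multiplicity 2.
Eigenvector v = (1,2); generalized eigenvector w with (A-λI)w=v is (1,1).
General solution: e^(3t)[C_1·v + C_2·(t·v + w)].
Applying x(0)=2, y(0)=0 gives C_1=-2, C_2=4.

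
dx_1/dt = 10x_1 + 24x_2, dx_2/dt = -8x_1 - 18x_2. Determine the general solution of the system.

Coefficient matrix A = [[10, 24], [-8, -18]].
Characteristic polynomial det(A - λI) = λ^2 + 8λ + 12 = 0.
Eigenvalues λ = -2, -6.
For λ=-2: (A-λI) row 1 is [12, 24], so an eigenvector is (2, -1).
For λ=-6: (A-λI) row 1 is [16, 24], so an eigenvector is (-3, 2).
General solution: c_1e^(-2t)(2,-1) + c_2e^(-6t)(-3,2).

x_1(t) = 2c_1e^(-2t) - 3c_2e^(-6t), x_2(t) = -c_1e^(-2t) + 2c_2e^(-6t)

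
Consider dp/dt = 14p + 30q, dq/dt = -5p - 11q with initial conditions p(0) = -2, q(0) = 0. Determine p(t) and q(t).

Coefficient matrix A = [[14, 30], [-5, -11]].
Characteristic polynomial det(A - λI) = λ^2 - 3λ - 4 = 0.
Eigenvalues λ = 4, -1.
For λ=4: (A-λI) row 1 is [10, 30], so an eigenvector is (-3, 1).
For λ=-1: (A-λI) row 1 is [15, 30], so an eigenvector is (-2, 1).
General solution: C_1e^(4t)(-3,1) + C_2e^(-t)(-2,1).
Applying p(0)=-2, q(0)=0 gives C_1=2, C_2=-2.

p(t) = -6e^(4t) + 4e^(-t), q(t) = 2e^(4t) - 2e^(-t)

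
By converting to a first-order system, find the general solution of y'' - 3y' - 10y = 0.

y(t) = C_1e^(5t) + C_2e^(-2t)

Let x_1 = y, x_2 = y'. Then x_1' = x_2 and x_2' = 10x_1 + 3x_2.
A = [[0,1],[10,3]]; det(A-λI) = λ^2 - 3λ - 10.
Eigenvalues λ = 5, -2 with eigenvectors (1,5), (1,-2).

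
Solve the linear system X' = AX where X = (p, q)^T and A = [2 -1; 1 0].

p(t) = -K_1e^(t) - K_2te^(t) + K_2e^(t), q(t) = -K_1e^(t) - K_2te^(t) + 2K_2e^(t)

Coefficient matrix A = [[2, -1], [1, 0]].
Characteristic polynomial det(A - λI) = λ^2 - 2λ + 1 = 0.
Single eigenvalue λ = 1 with algebraic multiplicity 2.
Eigenvector v = (-1,-1); generalized eigenvector w with (A-λI)w=v is (1,2).
General solution: e^(t)[K_1·v + K_2·(t·v + w)].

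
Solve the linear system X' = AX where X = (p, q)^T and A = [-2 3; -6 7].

Coefficient matrix A = [[-2, 3], [-6, 7]].
Characteristic polynomial det(A - λI) = λ^2 - 5λ + 4 = 0.
Eigenvalues λ = 4, 1.
For λ=4: (A-λI) row 1 is [-6, 3], so an eigenvector is (1, 2).
For λ=1: (A-λI) row 1 is [-3, 3], so an eigenvector is (-1, -1).
General solution: c_1e^(4t)(1,2) + c_2e^(t)(-1,-1).

p(t) = c_1e^(4t) - c_2e^(t), q(t) = 2c_1e^(4t) - c_2e^(t)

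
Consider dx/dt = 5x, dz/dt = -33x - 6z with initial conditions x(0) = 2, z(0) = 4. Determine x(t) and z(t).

Coefficient matrix A = [[5, 0], [-33, -6]].
Characteristic polynomial det(A - λI) = λ^2 + λ - 30 = 0.
Eigenvalues λ = 5, -6.
For λ=5: (A-λI) row 2 is [-33, -11], so an eigenvector is (-1, 3).
For λ=-6: (A-λI) row 1 is [11, 0], so an eigenvector is (0, 1).
General solution: K_1e^(5t)(-1,3) + K_2e^(-6t)(0,1).
Applying x(0)=2, z(0)=4 gives K_1=-2, K_2=10.

x(t) = 2e^(5t), z(t) = -6e^(5t) + 10e^(-6t)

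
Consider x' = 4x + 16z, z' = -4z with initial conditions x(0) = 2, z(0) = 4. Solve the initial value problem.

Coefficient matrix A = [[4, 16], [0, -4]].
Characteristic polynomial det(A - λI) = λ^2 - 16 = 0.
Eigenvalues λ = 4, -4.
For λ=4: (A-λI) row 1 is [0, 16], so an eigenvector is (1, 0).
For λ=-4: (A-λI) row 1 is [8, 16], so an eigenvector is (2, -1).
General solution: K_1e^(4t)(1,0) + K_2e^(-4t)(2,-1).
Applying x(0)=2, z(0)=4 gives K_1=10, K_2=-4.

x(t) = 10e^(4t) - 8e^(-4t), z(t) = 4e^(-4t)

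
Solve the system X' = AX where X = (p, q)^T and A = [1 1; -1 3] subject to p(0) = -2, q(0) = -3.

Coefficient matrix A = [[1, 1], [-1, 3]].
Characteristic polynomial det(A - λI) = λ^2 - 4λ + 4 = 0.
Single eigenvalue λ = 2 with algebraic multiplicity 2.
Eigenvector v = (1,1); generalized eigenvector w with (A-λI)w=v is (-3,-2).
General solution: e^(2t)[K_1·v + K_2·(t·v + w)].
Applying p(0)=-2, q(0)=-3 gives K_1=-5, K_2=-1.

p(t) = -te^(2t) - 2e^(2t), q(t) = -te^(2t) - 3e^(2t)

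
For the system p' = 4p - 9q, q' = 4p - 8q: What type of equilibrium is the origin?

A = [[4,-9],[4,-8]]; det(A-λI) = λ^2 + 4λ + 4.
repeated λ = -2 with a single eigenvector.

stable improper node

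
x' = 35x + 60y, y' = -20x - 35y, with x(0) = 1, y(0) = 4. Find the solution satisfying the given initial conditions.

Coefficient matrix A = [[35, 60], [-20, -35]].
Characteristic polynomial det(A - λI) = λ^2 - 25 = 0.
Eigenvalues λ = 5, -5.
For λ=5: (A-λI) row 1 is [30, 60], so an eigenvector is (-2, 1).
For λ=-5: (A-λI) row 1 is [40, 60], so an eigenvector is (-3, 2).
General solution: K_1e^(5t)(-2,1) + K_2e^(-5t)(-3,2).
Applying x(0)=1, y(0)=4 gives K_1=-14, K_2=9.

x(t) = 28e^(5t) - 27e^(-5t), y(t) = -14e^(5t) + 18e^(-5t)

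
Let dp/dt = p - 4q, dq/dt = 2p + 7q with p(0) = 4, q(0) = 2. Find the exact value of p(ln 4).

A = [[1,-4],[2,7]]; eigenvalues λ = 3, 5.
Eigenvectors: (2,-1) for λ=3, (1,-1) for λ=5.
From the initial condition, c_1 = 6, c_2 = -8.
p(ln 4) = (6)(4^3)(2) + (-8)(4^5)(1) = -7424.

-7424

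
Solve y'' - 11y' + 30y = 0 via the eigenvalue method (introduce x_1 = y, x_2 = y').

Let x_1 = y, x_2 = y'. Then x_1' = x_2 and x_2' = -30x_1 + 11x_2.
A = [[0,1],[-30,11]]; det(A-λI) = λ^2 - 11λ + 30.
Eigenvalues λ = 6, 5 with eigenvectors (1,6), (1,5).

y(t) = C_1e^(6t) + C_2e^(5t)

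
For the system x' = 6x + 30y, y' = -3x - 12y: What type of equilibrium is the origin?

A = [[6,30],[-3,-12]]; det(A-λI) = λ^2 + 6λ + 18.
λ = -3 ± 3i: negative real part.

stable spiral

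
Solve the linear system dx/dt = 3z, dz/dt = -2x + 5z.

x(t) = -c_1e^(3t) - 3c_2e^(2t), z(t) = -c_1e^(3t) - 2c_2e^(2t)

Coefficient matrix A = [[0, 3], [-2, 5]].
Characteristic polynomial det(A - λI) = λ^2 - 5λ + 6 = 0.
Eigenvalues λ = 3, 2.
For λ=3: (A-λI) row 1 is [-3, 3], so an eigenvector is (-1, -1).
For λ=2: (A-λI) row 1 is [-2, 3], so an eigenvector is (-3, -2).
General solution: c_1e^(3t)(-1,-1) + c_2e^(2t)(-3,-2).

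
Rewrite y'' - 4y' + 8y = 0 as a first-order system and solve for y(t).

Let x_1 = y, x_2 = y'. Then x_1' = x_2 and x_2' = -8x_1 + 4x_2.
A = [[0,1],[-8,4]]; det(A-λI) = λ^2 - 4λ + 8.
Eigenvalues λ = 2 ± 2i.

y(t) = c_1e^(2t)cos(2t) + c_2e^(2t)sin(2t)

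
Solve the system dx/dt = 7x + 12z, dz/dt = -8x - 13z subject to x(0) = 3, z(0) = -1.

x(t) = 6e^(-t) - 3e^(-5t), z(t) = -4e^(-t) + 3e^(-5t)

Coefficient matrix A = [[7, 12], [-8, -13]].
Characteristic polynomial det(A - λI) = λ^2 + 6λ + 5 = 0.
Eigenvalues λ = -5, -1.
For λ=-5: (A-λI) row 1 is [12, 12], so an eigenvector is (-1, 1).
For λ=-1: (A-λI) row 1 is [8, 12], so an eigenvector is (-3, 2).
General solution: K_1e^(-5t)(-1,1) + K_2e^(-t)(-3,2).
Applying x(0)=3, z(0)=-1 gives K_1=3, K_2=-2.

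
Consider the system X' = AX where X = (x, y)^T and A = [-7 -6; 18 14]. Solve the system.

Coefficient matrix A = [[-7, -6], [18, 14]].
Characteristic polynomial det(A - λI) = λ^2 - 7λ + 10 = 0.
Eigenvalues λ = 2, 5.
For λ=2: (A-λI) row 1 is [-9, -6], so an eigenvector is (-2, 3).
For λ=5: (A-λI) row 1 is [-12, -6], so an eigenvector is (1, -2).
General solution: K_1e^(2t)(-2,3) + K_2e^(5t)(1,-2).

x(t) = -2K_1e^(2t) + K_2e^(5t), y(t) = 3K_1e^(2t) - 2K_2e^(5t)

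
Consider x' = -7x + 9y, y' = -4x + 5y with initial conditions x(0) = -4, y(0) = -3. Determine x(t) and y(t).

Coefficient matrix A = [[-7, 9], [-4, 5]].
Characteristic polynomial det(A - λI) = λ^2 + 2λ + 1 = 0.
Single eigenvalue λ = -1 with algebraic multiplicity 2.
Eigenvector v = (3,2); generalized eigenvector w with (A-λI)w=v is (1,1).
General solution: e^(-t)[c_1·v + c_2·(t·v + w)].
Applying x(0)=-4, y(0)=-3 gives c_1=-1, c_2=-1.

x(t) = -3te^(-t) - 4e^(-t), y(t) = -2te^(-t) - 3e^(-t)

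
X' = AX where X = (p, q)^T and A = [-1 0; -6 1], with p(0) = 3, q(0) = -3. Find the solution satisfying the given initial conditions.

p(t) = 3e^(-t), q(t) = -12e^(t) + 9e^(-t)

Coefficient matrix A = [[-1, 0], [-6, 1]].
Characteristic polynomial det(A - λI) = λ^2 - 1 = 0.
Eigenvalues λ = 1, -1.
For λ=1: (A-λI) row 1 is [-2, 0], so an eigenvector is (0, 1).
For λ=-1: (A-λI) row 2 is [-6, 2], so an eigenvector is (1, 3).
General solution: K_1e^(t)(0,1) + K_2e^(-t)(1,3).
Applying p(0)=3, q(0)=-3 gives K_1=-12, K_2=3.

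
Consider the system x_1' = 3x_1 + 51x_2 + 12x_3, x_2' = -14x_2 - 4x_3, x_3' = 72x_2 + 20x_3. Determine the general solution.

Coefficient matrix A = [[3, 51, 12], [0, -14, -4], [0, 72, 20]].
det(A - λI) = 0 gives eigenvalues λ = 4, 2, 3.
For λ=4: eigenvector (6,-2,9).
For λ=2: eigenvector (-3,1,-4).
For λ=3: eigenvector (1,0,0).
General solution: K_1e^(4t)(6,-2,9) + K_2e^(2t)(-3,1,-4) + K_3e^(3t)(1,0,0).

x_1(t) = 6K_1e^(4t) - 3K_2e^(2t) + K_3e^(3t), x_2(t) = -2K_1e^(4t) + K_2e^(2t), x_3(t) = 9K_1e^(4t) - 4K_2e^(2t)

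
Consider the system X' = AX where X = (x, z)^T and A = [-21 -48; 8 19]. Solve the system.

Coefficient matrix A = [[-21, -48], [8, 19]].
Characteristic polynomial det(A - λI) = λ^2 + 2λ - 15 = 0.
Eigenvalues λ = 3, -5.
For λ=3: (A-λI) row 1 is [-24, -48], so an eigenvector is (-2, 1).
For λ=-5: (A-λI) row 1 is [-16, -48], so an eigenvector is (3, -1).
General solution: c_1e^(3t)(-2,1) + c_2e^(-5t)(3,-1).

x(t) = -2c_1e^(3t) + 3c_2e^(-5t), z(t) = c_1e^(3t) - c_2e^(-5t)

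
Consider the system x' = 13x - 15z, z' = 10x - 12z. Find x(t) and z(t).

Coefficient matrix A = [[13, -15], [10, -12]].
Characteristic polynomial det(A - λI) = λ^2 - λ - 6 = 0.
Eigenvalues λ = -2, 3.
For λ=-2: (A-λI) row 1 is [15, -15], so an eigenvector is (-1, -1).
For λ=3: (A-λI) row 1 is [10, -15], so an eigenvector is (3, 2).
General solution: K_1e^(-2t)(-1,-1) + K_2e^(3t)(3,2).

x(t) = -K_1e^(-2t) + 3K_2e^(3t), z(t) = -K_1e^(-2t) + 2K_2e^(3t)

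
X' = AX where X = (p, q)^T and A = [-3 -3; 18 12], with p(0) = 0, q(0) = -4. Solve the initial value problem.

p(t) = 4e^(6t) - 4e^(3t), q(t) = -12e^(6t) + 8e^(3t)

Coefficient matrix A = [[-3, -3], [18, 12]].
Characteristic polynomial det(A - λI) = λ^2 - 9λ + 18 = 0.
Eigenvalues λ = 6, 3.
For λ=6: (A-λI) row 1 is [-9, -3], so an eigenvector is (-1, 3).
For λ=3: (A-λI) row 1 is [-6, -3], so an eigenvector is (1, -2).
General solution: c_1e^(6t)(-1,3) + c_2e^(3t)(1,-2).
Applying p(0)=0, q(0)=-4 gives c_1=-4, c_2=-4.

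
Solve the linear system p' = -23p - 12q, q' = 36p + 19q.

p(t) = -2C_1e^(-5t) - C_2e^(t), q(t) = 3C_1e^(-5t) + 2C_2e^(t)

Coefficient matrix A = [[-23, -12], [36, 19]].
Characteristic polynomial det(A - λI) = λ^2 + 4λ - 5 = 0.
Eigenvalues λ = -5, 1.
For λ=-5: (A-λI) row 1 is [-18, -12], so an eigenvector is (-2, 3).
For λ=1: (A-λI) row 1 is [-24, -12], so an eigenvector is (-1, 2).
General solution: C_1e^(-5t)(-2,3) + C_2e^(t)(-1,2).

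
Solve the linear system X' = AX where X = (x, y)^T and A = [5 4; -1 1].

Coefficient matrix A = [[5, 4], [-1, 1]].
Characteristic polynomial det(A - λI) = λ^2 - 6λ + 9 = 0.
Single eigenvalue λ = 3 with algebraic multiplicity 2.
Eigenvector v = (2,-1); generalized eigenvector w with (A-λI)w=v is (-1,1).
General solution: e^(3t)[c_1·v + c_2·(t·v + w)].

x(t) = 2c_1e^(3t) + 2c_2te^(3t) - c_2e^(3t), y(t) = -c_1e^(3t) - c_2te^(3t) + c_2e^(3t)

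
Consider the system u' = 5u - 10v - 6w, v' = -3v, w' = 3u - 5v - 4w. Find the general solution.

u(t) = K_1e^(-t) + 2K_2e^(-3t) - 2K_3e^(2t), v(t) = K_2e^(-3t), w(t) = K_1e^(-t) + K_2e^(-3t) - K_3e^(2t)

Coefficient matrix A = [[5, -10, -6], [0, -3, 0], [3, -5, -4]].
det(A - λI) = 0 gives eigenvalues λ = -1, -3, 2.
For λ=-1: eigenvector (1,0,1).
For λ=-3: eigenvector (2,1,1).
For λ=2: eigenvector (-2,0,-1).
General solution: K_1e^(-t)(1,0,1) + K_2e^(-3t)(2,1,1) + K_3e^(2t)(-2,0,-1).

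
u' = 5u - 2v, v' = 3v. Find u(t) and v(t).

u(t) = -K_1e^(3t) + K_2e^(5t), v(t) = -K_1e^(3t)

Coefficient matrix A = [[5, -2], [0, 3]].
Characteristic polynomial det(A - λI) = λ^2 - 8λ + 15 = 0.
Eigenvalues λ = 3, 5.
For λ=3: (A-λI) row 1 is [2, -2], so an eigenvector is (-1, -1).
For λ=5: (A-λI) row 1 is [0, -2], so an eigenvector is (1, 0).
General solution: K_1e^(3t)(-1,-1) + K_2e^(5t)(1,0).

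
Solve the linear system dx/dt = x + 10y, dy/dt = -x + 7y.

Coefficient matrix A = [[1, 10], [-1, 7]].
Characteristic polynomial det(A - λI) = λ^2 - 8λ + 17 = 0.
Eigenvalues λ = 4 ± i (complex conjugate pair).
For λ=4+i: an eigenvector is (-3,-1) - i(-1,0) = (-3 + i, -1).
A real fundamental pair from Re and Im of e^((4+i)t)v: X_1 = e^(4t)(cos(t)·(-3,-1) + sin(t)·(-1,0)), X_2 = e^(4t)(sin(t)·(-3,-1) - cos(t)·(-1,0)).
General solution: K_1X_1 + K_2X_2.

x(t) = -K_1e^(4t)sin(t) - 3K_1e^(4t)cos(t) - 3K_2e^(4t)sin(t) + K_2e^(4t)cos(t), y(t) = -K_1e^(4t)cos(t) - K_2e^(4t)sin(t)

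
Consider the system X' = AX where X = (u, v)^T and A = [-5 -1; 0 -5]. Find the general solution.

u(t) = -C_1e^(-5t) - C_2te^(-5t) + C_2e^(-5t), v(t) = C_2e^(-5t)

Coefficient matrix A = [[-5, -1], [0, -5]].
Characteristic polynomial det(A - λI) = λ^2 + 10λ + 25 = 0.
Single eigenvalue λ = -5 with algebraic multiplicity 2.
Eigenvector v = (-1,0); generalized eigenvector w with (A-λI)w=v is (1,1).
General solution: e^(-5t)[C_1·v + C_2·(t·v + w)].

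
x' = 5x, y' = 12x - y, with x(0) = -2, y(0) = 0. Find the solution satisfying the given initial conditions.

Coefficient matrix A = [[5, 0], [12, -1]].
Characteristic polynomial det(A - λI) = λ^2 - 4λ - 5 = 0.
Eigenvalues λ = 5, -1.
For λ=5: (A-λI) row 2 is [12, -6], so an eigenvector is (-1, -2).
For λ=-1: (A-λI) row 1 is [6, 0], so an eigenvector is (0, 1).
General solution: K_1e^(5t)(-1,-2) + K_2e^(-t)(0,1).
Applying x(0)=-2, y(0)=0 gives K_1=2, K_2=4.

x(t) = -2e^(5t), y(t) = -4e^(5t) + 4e^(-t)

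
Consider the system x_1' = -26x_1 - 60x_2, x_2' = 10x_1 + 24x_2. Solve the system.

Coefficient matrix A = [[-26, -60], [10, 24]].
Characteristic polynomial det(A - λI) = λ^2 + 2λ - 24 = 0.
Eigenvalues λ = 4, -6.
For λ=4: (A-λI) row 1 is [-30, -60], so an eigenvector is (2, -1).
For λ=-6: (A-λI) row 1 is [-20, -60], so an eigenvector is (-3, 1).
General solution: K_1e^(4t)(2,-1) + K_2e^(-6t)(-3,1).

x_1(t) = 2K_1e^(4t) - 3K_2e^(-6t), x_2(t) = -K_1e^(4t) + K_2e^(-6t)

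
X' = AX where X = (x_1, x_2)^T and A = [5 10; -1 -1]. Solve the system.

Coefficient matrix A = [[5, 10], [-1, -1]].
Characteristic polynomial det(A - λI) = λ^2 - 4λ + 5 = 0.
Eigenvalues λ = 2 ± i (complex conjugate pair).
For λ=2+i: an eigenvector is (1,0) - i(3,-1) = (1 - 3i, 0 + i).
A real fundamental pair from Re and Im of e^((2+i)t)v: X_1 = e^(2t)(cos(t)·(1,0) + sin(t)·(3,-1)), X_2 = e^(2t)(sin(t)·(1,0) - cos(t)·(3,-1)).
General solution: c_1X_1 + c_2X_2.

x_1(t) = 3c_1e^(2t)sin(t) + c_1e^(2t)cos(t) + c_2e^(2t)sin(t) - 3c_2e^(2t)cos(t), x_2(t) = -c_1e^(2t)sin(t) + c_2e^(2t)cos(t)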